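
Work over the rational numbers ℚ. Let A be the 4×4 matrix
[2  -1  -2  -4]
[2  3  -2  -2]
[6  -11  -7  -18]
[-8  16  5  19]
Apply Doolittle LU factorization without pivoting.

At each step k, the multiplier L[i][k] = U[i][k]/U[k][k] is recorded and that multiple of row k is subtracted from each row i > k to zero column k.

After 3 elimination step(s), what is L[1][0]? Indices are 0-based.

k=0: U[0][0]=2
  eliminate (1,0): mult=1, new row 1: (0, 4, 0, 2); set L[1][0]=1
  eliminate (2,0): mult=3, new row 2: (0, -8, -1, -6); set L[2][0]=3
  eliminate (3,0): mult=-4, new row 3: (0, 12, -3, 3); set L[3][0]=-4
k=1: U[1][1]=4
  eliminate (2,1): mult=-2, new row 2: (0, 0, -1, -2); set L[2][1]=-2
  eliminate (3,1): mult=3, new row 3: (0, 0, -3, -3); set L[3][1]=3
k=2: U[2][2]=-1
  eliminate (3,2): mult=3, new row 3: (0, 0, 0, 3); set L[3][2]=3

L[1][0] = 1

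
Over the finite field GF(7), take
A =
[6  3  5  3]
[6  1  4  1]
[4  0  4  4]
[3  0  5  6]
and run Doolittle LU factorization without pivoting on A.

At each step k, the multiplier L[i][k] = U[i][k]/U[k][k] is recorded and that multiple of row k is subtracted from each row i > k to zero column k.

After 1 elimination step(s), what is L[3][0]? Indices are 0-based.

L[3][0] = 4

[col 0] pivot 6
  R1 -= 1*R0 → (0, 5, 6, 5)  (L[1][0] := 1)
  R2 -= 3*R0 → (0, 5, 3, 2)  (L[2][0] := 3)
  R3 -= 4*R0 → (0, 2, 6, 1)  (L[3][0] := 4)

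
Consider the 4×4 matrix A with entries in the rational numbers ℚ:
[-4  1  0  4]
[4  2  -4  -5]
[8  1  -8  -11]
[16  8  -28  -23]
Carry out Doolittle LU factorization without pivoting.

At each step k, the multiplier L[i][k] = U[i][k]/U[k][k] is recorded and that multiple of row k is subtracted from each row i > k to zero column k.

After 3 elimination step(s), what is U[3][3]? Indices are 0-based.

U[3][3] = 3

[col 0] pivot -4
  R1 -= -1*R0 → (0, 3, -4, -1)  (L[1][0] := -1)
  R2 -= -2*R0 → (0, 3, -8, -3)  (L[2][0] := -2)
  R3 -= -4*R0 → (0, 12, -28, -7)  (L[3][0] := -4)
[col 1] pivot 3
  R2 -= 1*R1 → (0, 0, -4, -2)  (L[2][1] := 1)
  R3 -= 4*R1 → (0, 0, -12, -3)  (L[3][1] := 4)
[col 2] pivot -4
  R3 -= 3*R2 → (0, 0, 0, 3)  (L[3][2] := 3)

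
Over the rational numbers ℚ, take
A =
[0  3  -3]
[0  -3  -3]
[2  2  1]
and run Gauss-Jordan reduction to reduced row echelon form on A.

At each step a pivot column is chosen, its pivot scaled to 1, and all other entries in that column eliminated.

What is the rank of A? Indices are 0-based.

pivot(0,0): swap R0↔R2
pivot(0,0)=2: scale R0 → (1, 1, 1/2)
pivot(1,1)=-3: scale R1 → (0, 1, 1)
  clear (0,1): R0 −= (1)R1 → (1, 0, -1/2)
  clear (2,1): R2 −= (3)R1 → (0, 0, -6)
pivot(2,2)=-6: scale R2 → (0, 0, 1)
  clear (0,2): R0 −= (-1/2)R2 → (1, 0, 0)
  clear (1,2): R1 −= (1)R2 → (0, 1, 0)

rank = 3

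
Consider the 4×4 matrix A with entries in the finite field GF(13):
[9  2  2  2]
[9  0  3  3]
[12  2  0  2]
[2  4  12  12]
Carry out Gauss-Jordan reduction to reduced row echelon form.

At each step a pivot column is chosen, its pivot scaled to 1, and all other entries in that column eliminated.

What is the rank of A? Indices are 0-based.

rank = 4

step 1: normalize row 0 (÷9) = (1, 6, 6, 6)
  row 1: subtract 9×row0 = (0, 11, 1, 1)
  row 2: subtract 12×row0 = (0, 8, 6, 8)
  row 3: subtract 2×row0 = (0, 5, 0, 0)
step 2: normalize row 1 (÷11) = (0, 1, 6, 6)
  row 0: subtract 6×row1 = (1, 0, 9, 9)
  row 2: subtract 8×row1 = (0, 0, 10, 12)
  row 3: subtract 5×row1 = (0, 0, 9, 9)
step 3: normalize row 2 (÷10) = (0, 0, 1, 9)
  row 0: subtract 9×row2 = (1, 0, 0, 6)
  row 1: subtract 6×row2 = (0, 1, 0, 4)
  row 3: subtract 9×row2 = (0, 0, 0, 6)
step 4: normalize row 3 (÷6) = (0, 0, 0, 1)
  row 0: subtract 6×row3 = (1, 0, 0, 0)
  row 1: subtract 4×row3 = (0, 1, 0, 0)
  row 2: subtract 9×row3 = (0, 0, 1, 0)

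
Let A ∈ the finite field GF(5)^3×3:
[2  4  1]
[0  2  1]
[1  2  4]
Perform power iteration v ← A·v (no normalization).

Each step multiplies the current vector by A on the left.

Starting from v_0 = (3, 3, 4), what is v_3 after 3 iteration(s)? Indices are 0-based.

v_0 = (3, 3, 4).
v_1 = A·v_0 = (2, 0, 0).
v_2 = A·v_1 = (4, 0, 2).
v_3 = A·v_2 = (0, 2, 2).

v_3 = (0, 2, 2)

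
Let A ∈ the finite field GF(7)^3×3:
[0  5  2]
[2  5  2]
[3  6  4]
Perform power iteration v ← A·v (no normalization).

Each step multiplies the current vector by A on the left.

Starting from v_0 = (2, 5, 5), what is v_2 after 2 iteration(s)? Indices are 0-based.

v_2 = (6, 6, 3)

v_0 = (2, 5, 5).
v_1 = A·v_0 = (0, 4, 0).
v_2 = A·v_1 = (6, 6, 3).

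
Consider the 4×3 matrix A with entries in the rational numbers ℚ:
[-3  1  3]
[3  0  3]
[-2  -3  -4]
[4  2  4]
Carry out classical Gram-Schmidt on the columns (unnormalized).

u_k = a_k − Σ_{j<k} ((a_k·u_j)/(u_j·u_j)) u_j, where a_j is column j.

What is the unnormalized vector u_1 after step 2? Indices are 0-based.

u_1 = (71/38, -33/38, -46/19, 16/19)

Step 1: u_0 = a_0 = (-3, 3, -2, 4).
Step 2: u_1 = a_1 − (11/38)·u_0 = (71/38, -33/38, -46/19, 16/19).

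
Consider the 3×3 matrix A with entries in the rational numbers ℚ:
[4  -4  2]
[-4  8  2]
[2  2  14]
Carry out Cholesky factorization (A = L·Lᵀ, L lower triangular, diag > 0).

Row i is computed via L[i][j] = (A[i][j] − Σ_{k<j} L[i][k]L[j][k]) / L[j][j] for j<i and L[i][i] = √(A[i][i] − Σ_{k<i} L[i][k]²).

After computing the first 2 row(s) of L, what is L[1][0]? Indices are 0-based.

Step 1: L[0][0] = √(4) = 2.
  L[1][0] = (-4) / L[0][0] = -2.
Step 2: L[1][1] = √(4) = 2.

L[1][0] = -2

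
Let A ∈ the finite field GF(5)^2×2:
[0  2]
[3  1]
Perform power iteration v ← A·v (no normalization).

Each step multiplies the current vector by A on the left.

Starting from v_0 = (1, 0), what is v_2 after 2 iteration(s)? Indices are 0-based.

v_2 = (1, 3)

v_0 = (1, 0).
v_1 = A·v_0 = (0, 3).
v_2 = A·v_1 = (1, 3).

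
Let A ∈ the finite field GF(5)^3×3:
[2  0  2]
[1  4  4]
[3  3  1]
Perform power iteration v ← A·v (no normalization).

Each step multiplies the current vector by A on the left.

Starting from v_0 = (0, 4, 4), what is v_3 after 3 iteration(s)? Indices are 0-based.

v_0 = (0, 4, 4).
v_1 = A·v_0 = (3, 2, 1).
v_2 = A·v_1 = (3, 0, 1).
v_3 = A·v_2 = (3, 2, 0).

v_3 = (3, 2, 0)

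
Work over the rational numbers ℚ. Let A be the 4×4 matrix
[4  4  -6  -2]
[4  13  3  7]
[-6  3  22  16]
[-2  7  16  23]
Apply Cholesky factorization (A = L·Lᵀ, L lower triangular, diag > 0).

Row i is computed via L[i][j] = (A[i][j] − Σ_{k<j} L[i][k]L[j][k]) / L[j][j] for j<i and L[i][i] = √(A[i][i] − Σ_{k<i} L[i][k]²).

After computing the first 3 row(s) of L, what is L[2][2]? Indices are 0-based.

Step 1: L[0][0] = √(4) = 2.
  L[1][0] = (4) / L[0][0] = 2.
Step 2: L[1][1] = √(9) = 3.
  L[2][0] = (-6) / L[0][0] = -3.
  L[2][1] = (9) / L[1][1] = 3.
Step 3: L[2][2] = √(4) = 2.

L[2][2] = 2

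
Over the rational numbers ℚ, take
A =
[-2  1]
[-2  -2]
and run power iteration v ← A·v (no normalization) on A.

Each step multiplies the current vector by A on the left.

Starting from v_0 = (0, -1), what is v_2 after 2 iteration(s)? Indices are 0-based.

v_0 = (0, -1).
v_1 = A·v_0 = (-1, 2).
v_2 = A·v_1 = (4, -2).

v_2 = (4, -2)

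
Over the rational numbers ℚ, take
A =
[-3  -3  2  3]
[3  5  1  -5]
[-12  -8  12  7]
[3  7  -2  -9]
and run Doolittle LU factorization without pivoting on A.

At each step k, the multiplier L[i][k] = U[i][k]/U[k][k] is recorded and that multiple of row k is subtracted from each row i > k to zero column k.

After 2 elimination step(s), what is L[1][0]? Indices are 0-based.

[col 0] pivot -3
  R1 -= -1*R0 → (0, 2, 3, -2)  (L[1][0] := -1)
  R2 -= 4*R0 → (0, 4, 4, -5)  (L[2][0] := 4)
  R3 -= -1*R0 → (0, 4, 0, -6)  (L[3][0] := -1)
[col 1] pivot 2
  R2 -= 2*R1 → (0, 0, -2, -1)  (L[2][1] := 2)
  R3 -= 2*R1 → (0, 0, -6, -2)  (L[3][1] := 2)

L[1][0] = -1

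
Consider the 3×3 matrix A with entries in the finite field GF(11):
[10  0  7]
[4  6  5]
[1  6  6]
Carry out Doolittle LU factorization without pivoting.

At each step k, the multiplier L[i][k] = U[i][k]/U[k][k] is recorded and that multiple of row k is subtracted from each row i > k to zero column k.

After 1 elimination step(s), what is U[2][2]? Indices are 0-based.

Step 1: pivot at (0,0) is 10.
  row1 ← row1 − (7)·row0  ⇒  L[1][0]=7, U row1=(0, 6, 0)
  row2 ← row2 − (10)·row0  ⇒  L[2][0]=10, U row2=(0, 6, 2)

U[2][2] = 2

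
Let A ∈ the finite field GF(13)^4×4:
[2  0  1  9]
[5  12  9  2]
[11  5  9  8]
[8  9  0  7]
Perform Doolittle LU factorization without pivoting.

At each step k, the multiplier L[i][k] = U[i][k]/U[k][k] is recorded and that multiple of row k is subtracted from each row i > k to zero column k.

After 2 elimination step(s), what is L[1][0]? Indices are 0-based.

[col 0] pivot 2
  R1 -= 9*R0 → (0, 12, 0, 12)  (L[1][0] := 9)
  R2 -= 12*R0 → (0, 5, 10, 4)  (L[2][0] := 12)
  R3 -= 4*R0 → (0, 9, 9, 10)  (L[3][0] := 4)
[col 1] pivot 12
  R2 -= 8*R1 → (0, 0, 10, 12)  (L[2][1] := 8)
  R3 -= 4*R1 → (0, 0, 9, 1)  (L[3][1] := 4)

L[1][0] = 9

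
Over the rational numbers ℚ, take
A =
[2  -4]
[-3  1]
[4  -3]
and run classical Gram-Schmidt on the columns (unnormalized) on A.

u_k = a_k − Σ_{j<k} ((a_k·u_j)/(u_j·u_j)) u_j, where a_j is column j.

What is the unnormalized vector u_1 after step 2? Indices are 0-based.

u_1 = (-70/29, -40/29, 5/29)

Step 1: u_0 = a_0 = (2, -3, 4).
Step 2: u_1 = a_1 − (-23/29)·u_0 = (-70/29, -40/29, 5/29).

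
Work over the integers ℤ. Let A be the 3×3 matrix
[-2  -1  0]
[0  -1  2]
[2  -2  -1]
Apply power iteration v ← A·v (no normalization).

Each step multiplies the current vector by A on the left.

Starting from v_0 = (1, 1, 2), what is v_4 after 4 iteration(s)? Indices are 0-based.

v_0 = (1, 1, 2).
v_1 = A·v_0 = (-3, 3, -2).
v_2 = A·v_1 = (3, -7, -10).
v_3 = A·v_2 = (1, -13, 30).
v_4 = A·v_3 = (11, 73, -2).

v_4 = (11, 73, -2)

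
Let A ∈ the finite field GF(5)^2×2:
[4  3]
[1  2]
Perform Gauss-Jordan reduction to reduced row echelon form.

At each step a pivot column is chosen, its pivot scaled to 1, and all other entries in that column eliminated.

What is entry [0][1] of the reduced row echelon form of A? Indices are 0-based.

step 1: normalize row 0 (÷4) = (1, 2)
  row 1: subtract 1×row0 = (0, 0)
skip col 1 (zero from row 1)

M[0][1] = 2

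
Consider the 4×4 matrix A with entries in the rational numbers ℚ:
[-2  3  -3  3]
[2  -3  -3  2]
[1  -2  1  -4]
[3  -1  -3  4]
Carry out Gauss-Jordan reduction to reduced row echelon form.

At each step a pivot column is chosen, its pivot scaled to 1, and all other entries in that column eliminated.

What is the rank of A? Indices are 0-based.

rank = 4

step 1: normalize row 0 (÷-2) = (1, -3/2, 3/2, -3/2)
  row 1: subtract 2×row0 = (0, 0, -6, 5)
  row 2: subtract 1×row0 = (0, -1/2, -1/2, -5/2)
  row 3: subtract 3×row0 = (0, 7/2, -15/2, 17/2)
step 2: exchange rows 1,2
step 2: normalize row 1 (÷-1/2) = (0, 1, 1, 5)
  row 0: subtract -3/2×row1 = (1, 0, 3, 6)
  row 3: subtract 7/2×row1 = (0, 0, -11, -9)
step 3: normalize row 2 (÷-6) = (0, 0, 1, -5/6)
  row 0: subtract 3×row2 = (1, 0, 0, 17/2)
  row 1: subtract 1×row2 = (0, 1, 0, 35/6)
  row 3: subtract -11×row2 = (0, 0, 0, -109/6)
step 4: normalize row 3 (÷-109/6) = (0, 0, 0, 1)
  row 0: subtract 17/2×row3 = (1, 0, 0, 0)
  row 1: subtract 35/6×row3 = (0, 1, 0, 0)
  row 2: subtract -5/6×row3 = (0, 0, 1, 0)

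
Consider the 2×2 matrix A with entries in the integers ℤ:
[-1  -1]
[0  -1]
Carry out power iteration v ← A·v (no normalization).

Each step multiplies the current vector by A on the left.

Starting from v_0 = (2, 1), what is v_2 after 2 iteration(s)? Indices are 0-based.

v_0 = (2, 1).
v_1 = A·v_0 = (-3, -1).
v_2 = A·v_1 = (4, 1).

v_2 = (4, 1)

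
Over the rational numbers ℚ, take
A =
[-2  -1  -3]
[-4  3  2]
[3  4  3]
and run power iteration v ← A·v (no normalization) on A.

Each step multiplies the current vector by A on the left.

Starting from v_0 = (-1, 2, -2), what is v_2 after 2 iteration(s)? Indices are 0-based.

v_2 = (-15, -8, 39)

v_0 = (-1, 2, -2).
v_1 = A·v_0 = (6, 6, -1).
v_2 = A·v_1 = (-15, -8, 39).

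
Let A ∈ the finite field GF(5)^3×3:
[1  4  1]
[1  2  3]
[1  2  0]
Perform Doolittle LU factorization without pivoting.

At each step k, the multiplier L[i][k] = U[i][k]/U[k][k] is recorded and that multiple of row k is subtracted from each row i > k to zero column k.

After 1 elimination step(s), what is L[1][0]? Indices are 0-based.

Step 1: pivot at (0,0) is 1.
  row1 ← row1 − (1)·row0  ⇒  L[1][0]=1, U row1=(0, 3, 2)
  row2 ← row2 − (1)·row0  ⇒  L[2][0]=1, U row2=(0, 3, 4)

L[1][0] = 1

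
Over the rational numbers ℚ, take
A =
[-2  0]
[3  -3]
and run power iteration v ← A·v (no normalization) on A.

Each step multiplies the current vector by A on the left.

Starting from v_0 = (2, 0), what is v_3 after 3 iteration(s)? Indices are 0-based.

v_3 = (-16, 114)

v_0 = (2, 0).
v_1 = A·v_0 = (-4, 6).
v_2 = A·v_1 = (8, -30).
v_3 = A·v_2 = (-16, 114).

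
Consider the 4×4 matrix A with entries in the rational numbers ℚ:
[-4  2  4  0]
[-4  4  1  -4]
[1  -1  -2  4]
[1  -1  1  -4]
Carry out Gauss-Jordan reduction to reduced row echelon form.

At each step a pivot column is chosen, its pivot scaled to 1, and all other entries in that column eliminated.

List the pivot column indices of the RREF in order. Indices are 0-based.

pivot columns: 0, 1, 2, 3

[1] R0 /= -4  ⇒  (1, -1/2, -1, 0)
     R1 -= -4·R0  ⇒  (0, 2, -3, -4)
     R2 -= 1·R0  ⇒  (0, -1/2, -1, 4)
     R3 -= 1·R0  ⇒  (0, -1/2, 2, -4)
[2] R1 /= 2  ⇒  (0, 1, -3/2, -2)
     R0 -= -1/2·R1  ⇒  (1, 0, -7/4, -1)
     R2 -= -1/2·R1  ⇒  (0, 0, -7/4, 3)
     R3 -= -1/2·R1  ⇒  (0, 0, 5/4, -5)
[3] R2 /= -7/4  ⇒  (0, 0, 1, -12/7)
     R0 -= -7/4·R2  ⇒  (1, 0, 0, -4)
     R1 -= -3/2·R2  ⇒  (0, 1, 0, -32/7)
     R3 -= 5/4·R2  ⇒  (0, 0, 0, -20/7)
[4] R3 /= -20/7  ⇒  (0, 0, 0, 1)
     R0 -= -4·R3  ⇒  (1, 0, 0, 0)
     R1 -= -32/7·R3  ⇒  (0, 1, 0, 0)
     R2 -= -12/7·R3  ⇒  (0, 0, 1, 0)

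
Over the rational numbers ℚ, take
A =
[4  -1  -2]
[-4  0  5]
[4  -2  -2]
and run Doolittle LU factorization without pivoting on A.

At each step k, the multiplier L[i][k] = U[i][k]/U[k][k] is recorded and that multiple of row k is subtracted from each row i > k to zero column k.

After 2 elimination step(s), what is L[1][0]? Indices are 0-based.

L[1][0] = -1

[col 0] pivot 4
  R1 -= -1*R0 → (0, -1, 3)  (L[1][0] := -1)
  R2 -= 1*R0 → (0, -1, 0)  (L[2][0] := 1)
[col 1] pivot -1
  R2 -= 1*R1 → (0, 0, -3)  (L[2][1] := 1)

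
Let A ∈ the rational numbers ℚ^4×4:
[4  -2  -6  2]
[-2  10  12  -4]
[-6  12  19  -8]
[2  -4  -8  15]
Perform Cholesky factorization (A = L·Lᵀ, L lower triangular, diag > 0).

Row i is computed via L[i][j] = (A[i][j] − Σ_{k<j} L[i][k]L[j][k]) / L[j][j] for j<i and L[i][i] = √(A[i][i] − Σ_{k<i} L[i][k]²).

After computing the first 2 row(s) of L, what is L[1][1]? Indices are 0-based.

L[1][1] = 3

Step 1: L[0][0] = √(4) = 2.
  L[1][0] = (-2) / L[0][0] = -1.
Step 2: L[1][1] = √(9) = 3.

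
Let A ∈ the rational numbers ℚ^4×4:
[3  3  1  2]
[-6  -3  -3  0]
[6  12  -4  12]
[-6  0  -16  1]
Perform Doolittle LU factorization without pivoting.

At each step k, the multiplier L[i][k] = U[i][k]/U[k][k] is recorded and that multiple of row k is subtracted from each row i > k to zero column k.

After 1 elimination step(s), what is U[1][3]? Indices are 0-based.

[col 0] pivot 3
  R1 -= -2*R0 → (0, 3, -1, 4)  (L[1][0] := -2)
  R2 -= 2*R0 → (0, 6, -6, 8)  (L[2][0] := 2)
  R3 -= -2*R0 → (0, 6, -14, 5)  (L[3][0] := -2)

U[1][3] = 4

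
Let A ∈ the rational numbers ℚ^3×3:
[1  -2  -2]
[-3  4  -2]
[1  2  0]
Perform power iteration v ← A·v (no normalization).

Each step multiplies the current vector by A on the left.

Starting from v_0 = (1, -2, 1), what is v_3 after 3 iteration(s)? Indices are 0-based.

v_3 = (191, -279, -75)

v_0 = (1, -2, 1).
v_1 = A·v_0 = (3, -13, -3).
v_2 = A·v_1 = (35, -55, -23).
v_3 = A·v_2 = (191, -279, -75).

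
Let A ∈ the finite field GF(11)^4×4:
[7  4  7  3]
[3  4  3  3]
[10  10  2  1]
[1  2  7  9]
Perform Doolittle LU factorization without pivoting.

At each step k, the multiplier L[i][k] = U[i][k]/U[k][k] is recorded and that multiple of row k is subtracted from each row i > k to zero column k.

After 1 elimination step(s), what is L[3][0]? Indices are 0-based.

L[3][0] = 8

k=0: U[0][0]=7
  eliminate (1,0): mult=2, new row 1: (0, 7, 0, 8); set L[1][0]=2
  eliminate (2,0): mult=3, new row 2: (0, 9, 3, 3); set L[2][0]=3
  eliminate (3,0): mult=8, new row 3: (0, 3, 6, 7); set L[3][0]=8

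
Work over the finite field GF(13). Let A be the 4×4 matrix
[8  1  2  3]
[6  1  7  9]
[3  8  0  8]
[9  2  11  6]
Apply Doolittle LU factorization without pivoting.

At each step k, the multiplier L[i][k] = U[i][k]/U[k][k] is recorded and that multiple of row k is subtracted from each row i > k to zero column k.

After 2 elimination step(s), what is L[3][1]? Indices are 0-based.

L[3][1] = 10

Step 1: pivot at (0,0) is 8.
  row1 ← row1 − (4)·row0  ⇒  L[1][0]=4, U row1=(0, 10, 12, 10)
  row2 ← row2 − (2)·row0  ⇒  L[2][0]=2, U row2=(0, 6, 9, 2)
  row3 ← row3 − (6)·row0  ⇒  L[3][0]=6, U row3=(0, 9, 12, 1)
Step 2: pivot at (1,1) is 10.
  row2 ← row2 − (11)·row1  ⇒  L[2][1]=11, U row2=(0, 0, 7, 9)
  row3 ← row3 − (10)·row1  ⇒  L[3][1]=10, U row3=(0, 0, 9, 5)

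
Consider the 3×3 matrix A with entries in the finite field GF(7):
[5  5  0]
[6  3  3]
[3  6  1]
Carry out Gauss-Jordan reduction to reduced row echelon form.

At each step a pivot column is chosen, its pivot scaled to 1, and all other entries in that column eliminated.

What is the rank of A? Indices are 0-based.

rank = 3

[1] R0 /= 5  ⇒  (1, 1, 0)
     R1 -= 6·R0  ⇒  (0, 4, 3)
     R2 -= 3·R0  ⇒  (0, 3, 1)
[2] R1 /= 4  ⇒  (0, 1, 6)
     R0 -= 1·R1  ⇒  (1, 0, 1)
     R2 -= 3·R1  ⇒  (0, 0, 4)
[3] R2 /= 4  ⇒  (0, 0, 1)
     R0 -= 1·R2  ⇒  (1, 0, 0)
     R1 -= 6·R2  ⇒  (0, 1, 0)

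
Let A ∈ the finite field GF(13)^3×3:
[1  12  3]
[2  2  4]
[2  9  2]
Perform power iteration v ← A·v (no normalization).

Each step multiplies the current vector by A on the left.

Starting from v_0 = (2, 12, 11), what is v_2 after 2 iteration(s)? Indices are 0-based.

v_0 = (2, 12, 11).
v_1 = A·v_0 = (10, 7, 4).
v_2 = A·v_1 = (2, 11, 0).

v_2 = (2, 11, 0)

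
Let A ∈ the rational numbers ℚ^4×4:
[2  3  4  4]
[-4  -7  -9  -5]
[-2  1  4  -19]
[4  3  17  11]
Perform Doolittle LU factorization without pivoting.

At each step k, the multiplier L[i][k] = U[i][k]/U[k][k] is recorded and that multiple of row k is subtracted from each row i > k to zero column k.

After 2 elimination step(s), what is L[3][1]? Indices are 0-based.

k=0: U[0][0]=2
  eliminate (1,0): mult=-2, new row 1: (0, -1, -1, 3); set L[1][0]=-2
  eliminate (2,0): mult=-1, new row 2: (0, 4, 8, -15); set L[2][0]=-1
  eliminate (3,0): mult=2, new row 3: (0, -3, 9, 3); set L[3][0]=2
k=1: U[1][1]=-1
  eliminate (2,1): mult=-4, new row 2: (0, 0, 4, -3); set L[2][1]=-4
  eliminate (3,1): mult=3, new row 3: (0, 0, 12, -6); set L[3][1]=3

L[3][1] = 3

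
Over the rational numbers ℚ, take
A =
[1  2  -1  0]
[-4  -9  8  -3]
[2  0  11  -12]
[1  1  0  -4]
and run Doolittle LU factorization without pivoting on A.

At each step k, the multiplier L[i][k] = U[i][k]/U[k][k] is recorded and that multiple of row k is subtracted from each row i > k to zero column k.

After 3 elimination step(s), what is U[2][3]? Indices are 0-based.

[col 0] pivot 1
  R1 -= -4*R0 → (0, -1, 4, -3)  (L[1][0] := -4)
  R2 -= 2*R0 → (0, -4, 13, -12)  (L[2][0] := 2)
  R3 -= 1*R0 → (0, -1, 1, -4)  (L[3][0] := 1)
[col 1] pivot -1
  R2 -= 4*R1 → (0, 0, -3, 0)  (L[2][1] := 4)
  R3 -= 1*R1 → (0, 0, -3, -1)  (L[3][1] := 1)
[col 2] pivot -3
  R3 -= 1*R2 → (0, 0, 0, -1)  (L[3][2] := 1)

U[2][3] = 0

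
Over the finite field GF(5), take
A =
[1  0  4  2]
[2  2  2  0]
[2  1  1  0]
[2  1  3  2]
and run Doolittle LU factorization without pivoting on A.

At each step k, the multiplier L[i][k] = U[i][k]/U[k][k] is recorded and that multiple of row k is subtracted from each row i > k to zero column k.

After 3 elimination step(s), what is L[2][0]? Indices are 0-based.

k=0: U[0][0]=1
  eliminate (1,0): mult=2, new row 1: (0, 2, 4, 1); set L[1][0]=2
  eliminate (2,0): mult=2, new row 2: (0, 1, 3, 1); set L[2][0]=2
  eliminate (3,0): mult=2, new row 3: (0, 1, 0, 3); set L[3][0]=2
k=1: U[1][1]=2
  eliminate (2,1): mult=3, new row 2: (0, 0, 1, 3); set L[2][1]=3
  eliminate (3,1): mult=3, new row 3: (0, 0, 3, 0); set L[3][1]=3
k=2: U[2][2]=1
  eliminate (3,2): mult=3, new row 3: (0, 0, 0, 1); set L[3][2]=3

L[2][0] = 2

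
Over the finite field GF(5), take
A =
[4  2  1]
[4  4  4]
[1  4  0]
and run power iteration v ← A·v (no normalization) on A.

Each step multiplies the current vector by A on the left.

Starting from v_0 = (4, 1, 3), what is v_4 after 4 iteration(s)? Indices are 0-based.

v_0 = (4, 1, 3).
v_1 = A·v_0 = (1, 2, 3).
v_2 = A·v_1 = (1, 4, 4).
v_3 = A·v_2 = (1, 1, 2).
v_4 = A·v_3 = (3, 1, 0).

v_4 = (3, 1, 0)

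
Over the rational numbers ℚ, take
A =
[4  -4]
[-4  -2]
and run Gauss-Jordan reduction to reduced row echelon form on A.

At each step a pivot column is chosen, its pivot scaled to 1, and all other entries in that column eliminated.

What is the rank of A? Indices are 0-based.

pivot(0,0)=4: scale R0 → (1, -1)
  clear (1,0): R1 −= (-4)R0 → (0, -6)
pivot(1,1)=-6: scale R1 → (0, 1)
  clear (0,1): R0 −= (-1)R1 → (1, 0)

rank = 2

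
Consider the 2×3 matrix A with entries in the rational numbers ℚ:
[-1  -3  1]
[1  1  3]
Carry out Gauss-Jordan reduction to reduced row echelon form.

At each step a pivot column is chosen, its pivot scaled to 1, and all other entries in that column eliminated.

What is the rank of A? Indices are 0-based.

pivot(0,0)=-1: scale R0 → (1, 3, -1)
  clear (1,0): R1 −= (1)R0 → (0, -2, 4)
pivot(1,1)=-2: scale R1 → (0, 1, -2)
  clear (0,1): R0 −= (3)R1 → (1, 0, 5)

rank = 2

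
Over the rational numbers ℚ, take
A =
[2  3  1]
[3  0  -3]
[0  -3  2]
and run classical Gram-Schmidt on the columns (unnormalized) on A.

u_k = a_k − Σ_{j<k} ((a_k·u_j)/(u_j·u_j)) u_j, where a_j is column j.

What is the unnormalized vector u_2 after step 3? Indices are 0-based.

u_2 = (45/22, -15/11, 45/22)

Step 1: u_0 = a_0 = (2, 3, 0).
Step 2: u_1 = a_1 − (6/13)·u_0 = (27/13, -18/13, -3).
Step 3: u_2 = a_2 − (-7/13)·u_0 − (1/66)·u_1 = (45/22, -15/11, 45/22).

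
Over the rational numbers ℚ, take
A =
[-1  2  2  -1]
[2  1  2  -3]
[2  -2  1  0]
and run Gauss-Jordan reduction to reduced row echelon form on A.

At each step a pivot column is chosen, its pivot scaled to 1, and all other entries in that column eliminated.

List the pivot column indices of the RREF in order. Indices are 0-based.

pivot columns: 0, 1, 2

pivot(0,0)=-1: scale R0 → (1, -2, -2, 1)
  clear (1,0): R1 −= (2)R0 → (0, 5, 6, -5)
  clear (2,0): R2 −= (2)R0 → (0, 2, 5, -2)
pivot(1,1)=5: scale R1 → (0, 1, 6/5, -1)
  clear (0,1): R0 −= (-2)R1 → (1, 0, 2/5, -1)
  clear (2,1): R2 −= (2)R1 → (0, 0, 13/5, 0)
pivot(2,2)=13/5: scale R2 → (0, 0, 1, 0)
  clear (0,2): R0 −= (2/5)R2 → (1, 0, 0, -1)
  clear (1,2): R1 −= (6/5)R2 → (0, 1, 0, -1)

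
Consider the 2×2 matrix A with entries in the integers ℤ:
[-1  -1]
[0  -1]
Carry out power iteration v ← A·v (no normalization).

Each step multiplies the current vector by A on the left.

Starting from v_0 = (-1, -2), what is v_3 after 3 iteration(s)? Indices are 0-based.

v_0 = (-1, -2).
v_1 = A·v_0 = (3, 2).
v_2 = A·v_1 = (-5, -2).
v_3 = A·v_2 = (7, 2).

v_3 = (7, 2)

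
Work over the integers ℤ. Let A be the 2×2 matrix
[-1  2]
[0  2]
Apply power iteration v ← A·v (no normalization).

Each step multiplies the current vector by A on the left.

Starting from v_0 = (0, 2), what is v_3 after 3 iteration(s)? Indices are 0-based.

v_0 = (0, 2).
v_1 = A·v_0 = (4, 4).
v_2 = A·v_1 = (4, 8).
v_3 = A·v_2 = (12, 16).

v_3 = (12, 16)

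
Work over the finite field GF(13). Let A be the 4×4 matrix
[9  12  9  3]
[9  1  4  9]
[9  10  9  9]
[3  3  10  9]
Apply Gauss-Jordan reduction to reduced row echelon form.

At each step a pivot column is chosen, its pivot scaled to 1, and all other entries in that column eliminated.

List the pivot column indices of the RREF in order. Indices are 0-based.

pivot(0,0)=9: scale R0 → (1, 10, 1, 9)
  clear (1,0): R1 −= (9)R0 → (0, 2, 8, 6)
  clear (2,0): R2 −= (9)R0 → (0, 11, 0, 6)
  clear (3,0): R3 −= (3)R0 → (0, 12, 7, 8)
pivot(1,1)=2: scale R1 → (0, 1, 4, 3)
  clear (0,1): R0 −= (10)R1 → (1, 0, 0, 5)
  clear (2,1): R2 −= (11)R1 → (0, 0, 8, 12)
  clear (3,1): R3 −= (12)R1 → (0, 0, 11, 11)
pivot(2,2)=8: scale R2 → (0, 0, 1, 8)
  clear (1,2): R1 −= (4)R2 → (0, 1, 0, 10)
  clear (3,2): R3 −= (11)R2 → (0, 0, 0, 1)
pivot(3,3)=1: scale R3 → (0, 0, 0, 1)
  clear (0,3): R0 −= (5)R3 → (1, 0, 0, 0)
  clear (1,3): R1 −= (10)R3 → (0, 1, 0, 0)
  clear (2,3): R2 −= (8)R3 → (0, 0, 1, 0)

pivot columns: 0, 1, 2, 3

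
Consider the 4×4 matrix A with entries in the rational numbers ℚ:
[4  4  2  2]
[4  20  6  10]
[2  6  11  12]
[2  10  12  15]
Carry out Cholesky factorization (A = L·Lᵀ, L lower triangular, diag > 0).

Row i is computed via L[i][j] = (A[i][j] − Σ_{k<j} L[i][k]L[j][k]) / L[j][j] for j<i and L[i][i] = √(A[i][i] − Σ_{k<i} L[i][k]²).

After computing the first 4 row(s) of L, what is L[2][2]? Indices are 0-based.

L[2][2] = 3

Step 1: L[0][0] = √(4) = 2.
  L[1][0] = (4) / L[0][0] = 2.
Step 2: L[1][1] = √(16) = 4.
  L[2][0] = (2) / L[0][0] = 1.
  L[2][1] = (4) / L[1][1] = 1.
Step 3: L[2][2] = √(9) = 3.
  L[3][0] = (2) / L[0][0] = 1.
  L[3][1] = (8) / L[1][1] = 2.
  L[3][2] = (9) / L[2][2] = 3.
Step 4: L[3][3] = √(1) = 1.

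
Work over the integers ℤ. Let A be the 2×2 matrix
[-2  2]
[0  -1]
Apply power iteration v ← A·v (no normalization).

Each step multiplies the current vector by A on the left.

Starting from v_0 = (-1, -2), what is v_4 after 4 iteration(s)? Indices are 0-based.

v_4 = (44, -2)

v_0 = (-1, -2).
v_1 = A·v_0 = (-2, 2).
v_2 = A·v_1 = (8, -2).
v_3 = A·v_2 = (-20, 2).
v_4 = A·v_3 = (44, -2).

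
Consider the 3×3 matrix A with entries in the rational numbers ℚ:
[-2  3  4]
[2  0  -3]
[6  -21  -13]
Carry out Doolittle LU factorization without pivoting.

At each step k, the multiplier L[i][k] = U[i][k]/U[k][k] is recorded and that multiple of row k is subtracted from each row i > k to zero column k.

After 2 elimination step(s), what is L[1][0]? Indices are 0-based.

[col 0] pivot -2
  R1 -= -1*R0 → (0, 3, 1)  (L[1][0] := -1)
  R2 -= -3*R0 → (0, -12, -1)  (L[2][0] := -3)
[col 1] pivot 3
  R2 -= -4*R1 → (0, 0, 3)  (L[2][1] := -4)

L[1][0] = -1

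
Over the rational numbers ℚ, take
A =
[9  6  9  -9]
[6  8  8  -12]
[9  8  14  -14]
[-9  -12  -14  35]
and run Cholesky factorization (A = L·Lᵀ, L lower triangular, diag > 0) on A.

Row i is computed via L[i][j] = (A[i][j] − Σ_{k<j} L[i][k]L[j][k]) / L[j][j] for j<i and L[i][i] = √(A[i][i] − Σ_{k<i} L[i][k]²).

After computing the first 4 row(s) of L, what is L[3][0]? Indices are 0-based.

L[3][0] = -3

Step 1: L[0][0] = √(9) = 3.
  L[1][0] = (6) / L[0][0] = 2.
Step 2: L[1][1] = √(4) = 2.
  L[2][0] = (9) / L[0][0] = 3.
  L[2][1] = (2) / L[1][1] = 1.
Step 3: L[2][2] = √(4) = 2.
  L[3][0] = (-9) / L[0][0] = -3.
  L[3][1] = (-6) / L[1][1] = -3.
  L[3][2] = (-2) / L[2][2] = -1.
Step 4: L[3][3] = √(16) = 4.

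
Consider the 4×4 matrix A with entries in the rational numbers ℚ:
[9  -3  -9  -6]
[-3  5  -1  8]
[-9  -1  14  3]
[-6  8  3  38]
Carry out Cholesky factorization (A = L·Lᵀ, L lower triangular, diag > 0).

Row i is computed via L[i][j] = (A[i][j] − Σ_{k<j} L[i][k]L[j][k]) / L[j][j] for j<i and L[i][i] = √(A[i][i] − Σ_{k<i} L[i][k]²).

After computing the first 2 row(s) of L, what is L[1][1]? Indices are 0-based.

Step 1: L[0][0] = √(9) = 3.
  L[1][0] = (-3) / L[0][0] = -1.
Step 2: L[1][1] = √(4) = 2.

L[1][1] = 2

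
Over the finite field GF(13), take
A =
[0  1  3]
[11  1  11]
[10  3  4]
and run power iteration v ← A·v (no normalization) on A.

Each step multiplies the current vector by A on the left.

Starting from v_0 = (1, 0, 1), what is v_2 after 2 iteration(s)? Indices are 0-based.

v_2 = (12, 1, 9)

v_0 = (1, 0, 1).
v_1 = A·v_0 = (3, 9, 1).
v_2 = A·v_1 = (12, 1, 9).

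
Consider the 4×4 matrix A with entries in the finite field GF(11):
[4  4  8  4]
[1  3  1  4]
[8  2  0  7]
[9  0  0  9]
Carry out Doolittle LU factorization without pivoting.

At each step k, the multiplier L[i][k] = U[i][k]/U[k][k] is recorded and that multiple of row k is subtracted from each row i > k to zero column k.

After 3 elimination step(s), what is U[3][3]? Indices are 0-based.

Step 1: pivot at (0,0) is 4.
  row1 ← row1 − (3)·row0  ⇒  L[1][0]=3, U row1=(0, 2, 10, 3)
  row2 ← row2 − (2)·row0  ⇒  L[2][0]=2, U row2=(0, 5, 6, 10)
  row3 ← row3 − (5)·row0  ⇒  L[3][0]=5, U row3=(0, 2, 4, 0)
Step 2: pivot at (1,1) is 2.
  row2 ← row2 − (8)·row1  ⇒  L[2][1]=8, U row2=(0, 0, 3, 8)
  row3 ← row3 − (1)·row1  ⇒  L[3][1]=1, U row3=(0, 0, 5, 8)
Step 3: pivot at (2,2) is 3.
  row3 ← row3 − (9)·row2  ⇒  L[3][2]=9, U row3=(0, 0, 0, 2)

U[3][3] = 2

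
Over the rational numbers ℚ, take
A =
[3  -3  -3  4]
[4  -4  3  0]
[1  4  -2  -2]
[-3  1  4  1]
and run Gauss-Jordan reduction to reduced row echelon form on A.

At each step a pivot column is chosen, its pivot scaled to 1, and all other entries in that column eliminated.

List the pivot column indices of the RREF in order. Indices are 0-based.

pivot(0,0)=3: scale R0 → (1, -1, -1, 4/3)
  clear (1,0): R1 −= (4)R0 → (0, 0, 7, -16/3)
  clear (2,0): R2 −= (1)R0 → (0, 5, -1, -10/3)
  clear (3,0): R3 −= (-3)R0 → (0, -2, 1, 5)
pivot(1,1): swap R1↔R2
pivot(1,1)=5: scale R1 → (0, 1, -1/5, -2/3)
  clear (0,1): R0 −= (-1)R1 → (1, 0, -6/5, 2/3)
  clear (3,1): R3 −= (-2)R1 → (0, 0, 3/5, 11/3)
pivot(2,2)=7: scale R2 → (0, 0, 1, -16/21)
  clear (0,2): R0 −= (-6/5)R2 → (1, 0, 0, -26/105)
  clear (1,2): R1 −= (-1/5)R2 → (0, 1, 0, -86/105)
  clear (3,2): R3 −= (3/5)R2 → (0, 0, 0, 433/105)
pivot(3,3)=433/105: scale R3 → (0, 0, 0, 1)
  clear (0,3): R0 −= (-26/105)R3 → (1, 0, 0, 0)
  clear (1,3): R1 −= (-86/105)R3 → (0, 1, 0, 0)
  clear (2,3): R2 −= (-16/21)R3 → (0, 0, 1, 0)

pivot columns: 0, 1, 2, 3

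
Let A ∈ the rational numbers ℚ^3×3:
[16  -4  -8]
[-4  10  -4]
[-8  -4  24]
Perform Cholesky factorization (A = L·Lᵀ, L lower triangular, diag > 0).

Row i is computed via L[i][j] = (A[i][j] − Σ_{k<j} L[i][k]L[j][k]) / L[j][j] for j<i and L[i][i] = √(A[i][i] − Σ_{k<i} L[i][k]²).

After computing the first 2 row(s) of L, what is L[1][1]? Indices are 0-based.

Step 1: L[0][0] = √(16) = 4.
  L[1][0] = (-4) / L[0][0] = -1.
Step 2: L[1][1] = √(9) = 3.

L[1][1] = 3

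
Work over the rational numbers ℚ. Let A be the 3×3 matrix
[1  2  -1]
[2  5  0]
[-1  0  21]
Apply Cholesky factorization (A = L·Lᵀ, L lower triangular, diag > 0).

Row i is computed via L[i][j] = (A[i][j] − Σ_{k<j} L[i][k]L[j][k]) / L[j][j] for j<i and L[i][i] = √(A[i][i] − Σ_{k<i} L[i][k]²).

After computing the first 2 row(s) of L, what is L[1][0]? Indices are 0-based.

L[1][0] = 2

Step 1: L[0][0] = √(1) = 1.
  L[1][0] = (2) / L[0][0] = 2.
Step 2: L[1][1] = √(1) = 1.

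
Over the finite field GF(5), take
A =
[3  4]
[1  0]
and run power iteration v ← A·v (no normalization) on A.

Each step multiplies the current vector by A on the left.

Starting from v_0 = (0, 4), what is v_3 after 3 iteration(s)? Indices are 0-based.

v_0 = (0, 4).
v_1 = A·v_0 = (1, 0).
v_2 = A·v_1 = (3, 1).
v_3 = A·v_2 = (3, 3).

v_3 = (3, 3)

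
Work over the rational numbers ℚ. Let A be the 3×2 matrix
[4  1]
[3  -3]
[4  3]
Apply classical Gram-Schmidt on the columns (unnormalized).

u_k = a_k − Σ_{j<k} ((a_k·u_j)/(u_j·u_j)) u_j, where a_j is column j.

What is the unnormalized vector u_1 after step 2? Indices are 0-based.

u_1 = (13/41, -144/41, 95/41)

Step 1: u_0 = a_0 = (4, 3, 4).
Step 2: u_1 = a_1 − (7/41)·u_0 = (13/41, -144/41, 95/41).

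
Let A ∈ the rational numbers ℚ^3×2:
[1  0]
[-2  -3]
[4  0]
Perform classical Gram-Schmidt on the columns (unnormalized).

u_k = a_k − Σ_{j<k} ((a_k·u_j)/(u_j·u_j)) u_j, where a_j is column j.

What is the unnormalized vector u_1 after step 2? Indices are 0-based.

Step 1: u_0 = a_0 = (1, -2, 4).
Step 2: u_1 = a_1 − (2/7)·u_0 = (-2/7, -17/7, -8/7).

u_1 = (-2/7, -17/7, -8/7)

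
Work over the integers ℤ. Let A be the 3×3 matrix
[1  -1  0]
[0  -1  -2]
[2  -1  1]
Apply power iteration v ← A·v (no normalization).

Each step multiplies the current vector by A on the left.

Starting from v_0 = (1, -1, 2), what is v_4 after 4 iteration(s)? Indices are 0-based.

v_4 = (29, -41, 70)

v_0 = (1, -1, 2).
v_1 = A·v_0 = (2, -3, 5).
v_2 = A·v_1 = (5, -7, 12).
v_3 = A·v_2 = (12, -17, 29).
v_4 = A·v_3 = (29, -41, 70).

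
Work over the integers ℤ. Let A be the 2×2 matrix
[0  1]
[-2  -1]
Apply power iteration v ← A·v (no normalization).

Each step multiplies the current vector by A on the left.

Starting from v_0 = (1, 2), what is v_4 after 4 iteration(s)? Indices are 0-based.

v_4 = (8, -8)

v_0 = (1, 2).
v_1 = A·v_0 = (2, -4).
v_2 = A·v_1 = (-4, 0).
v_3 = A·v_2 = (0, 8).
v_4 = A·v_3 = (8, -8).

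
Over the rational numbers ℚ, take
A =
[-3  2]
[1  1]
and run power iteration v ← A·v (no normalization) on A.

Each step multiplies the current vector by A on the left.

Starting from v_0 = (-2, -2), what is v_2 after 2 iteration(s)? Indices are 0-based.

v_0 = (-2, -2).
v_1 = A·v_0 = (2, -4).
v_2 = A·v_1 = (-14, -2).

v_2 = (-14, -2)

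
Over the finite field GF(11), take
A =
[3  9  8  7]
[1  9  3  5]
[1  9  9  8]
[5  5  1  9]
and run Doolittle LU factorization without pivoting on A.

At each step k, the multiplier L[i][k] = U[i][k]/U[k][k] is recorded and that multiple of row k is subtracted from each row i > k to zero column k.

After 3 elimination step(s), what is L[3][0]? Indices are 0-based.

Step 1: pivot at (0,0) is 3.
  row1 ← row1 − (4)·row0  ⇒  L[1][0]=4, U row1=(0, 6, 4, 10)
  row2 ← row2 − (4)·row0  ⇒  L[2][0]=4, U row2=(0, 6, 10, 2)
  row3 ← row3 − (9)·row0  ⇒  L[3][0]=9, U row3=(0, 1, 6, 1)
Step 2: pivot at (1,1) is 6.
  row2 ← row2 − (1)·row1  ⇒  L[2][1]=1, U row2=(0, 0, 6, 3)
  row3 ← row3 − (2)·row1  ⇒  L[3][1]=2, U row3=(0, 0, 9, 3)
Step 3: pivot at (2,2) is 6.
  row3 ← row3 − (7)·row2  ⇒  L[3][2]=7, U row3=(0, 0, 0, 4)

L[3][0] = 9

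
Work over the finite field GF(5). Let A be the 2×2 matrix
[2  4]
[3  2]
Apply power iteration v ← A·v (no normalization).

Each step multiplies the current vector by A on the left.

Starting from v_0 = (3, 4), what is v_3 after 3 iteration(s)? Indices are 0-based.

v_0 = (3, 4).
v_1 = A·v_0 = (2, 2).
v_2 = A·v_1 = (2, 0).
v_3 = A·v_2 = (4, 1).

v_3 = (4, 1)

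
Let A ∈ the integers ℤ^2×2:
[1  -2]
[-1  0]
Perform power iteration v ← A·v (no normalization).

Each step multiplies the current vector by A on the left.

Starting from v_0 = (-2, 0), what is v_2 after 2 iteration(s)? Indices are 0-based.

v_0 = (-2, 0).
v_1 = A·v_0 = (-2, 2).
v_2 = A·v_1 = (-6, 2).

v_2 = (-6, 2)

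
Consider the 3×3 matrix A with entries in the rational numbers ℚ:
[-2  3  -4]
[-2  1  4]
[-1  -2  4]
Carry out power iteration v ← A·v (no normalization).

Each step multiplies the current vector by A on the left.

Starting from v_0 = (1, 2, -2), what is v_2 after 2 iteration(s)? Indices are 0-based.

v_2 = (4, -84, -48)

v_0 = (1, 2, -2).
v_1 = A·v_0 = (12, -8, -13).
v_2 = A·v_1 = (4, -84, -48).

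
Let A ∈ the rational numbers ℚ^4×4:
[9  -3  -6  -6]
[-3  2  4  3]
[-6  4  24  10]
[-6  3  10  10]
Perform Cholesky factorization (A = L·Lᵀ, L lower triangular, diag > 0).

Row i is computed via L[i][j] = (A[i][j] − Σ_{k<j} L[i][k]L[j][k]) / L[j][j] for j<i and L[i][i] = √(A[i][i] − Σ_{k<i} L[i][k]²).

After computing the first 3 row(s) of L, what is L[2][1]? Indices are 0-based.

L[2][1] = 2

Step 1: L[0][0] = √(9) = 3.
  L[1][0] = (-3) / L[0][0] = -1.
Step 2: L[1][1] = √(1) = 1.
  L[2][0] = (-6) / L[0][0] = -2.
  L[2][1] = (2) / L[1][1] = 2.
Step 3: L[2][2] = √(16) = 4.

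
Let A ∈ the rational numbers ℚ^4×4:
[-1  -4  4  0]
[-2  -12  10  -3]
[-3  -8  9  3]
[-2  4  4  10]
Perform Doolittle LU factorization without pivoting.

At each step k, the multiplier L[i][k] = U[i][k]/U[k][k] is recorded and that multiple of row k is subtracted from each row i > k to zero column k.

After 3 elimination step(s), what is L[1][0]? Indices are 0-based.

L[1][0] = 2

[col 0] pivot -1
  R1 -= 2*R0 → (0, -4, 2, -3)  (L[1][0] := 2)
  R2 -= 3*R0 → (0, 4, -3, 3)  (L[2][0] := 3)
  R3 -= 2*R0 → (0, 12, -4, 10)  (L[3][0] := 2)
[col 1] pivot -4
  R2 -= -1*R1 → (0, 0, -1, 0)  (L[2][1] := -1)
  R3 -= -3*R1 → (0, 0, 2, 1)  (L[3][1] := -3)
[col 2] pivot -1
  R3 -= -2*R2 → (0, 0, 0, 1)  (L[3][2] := -2)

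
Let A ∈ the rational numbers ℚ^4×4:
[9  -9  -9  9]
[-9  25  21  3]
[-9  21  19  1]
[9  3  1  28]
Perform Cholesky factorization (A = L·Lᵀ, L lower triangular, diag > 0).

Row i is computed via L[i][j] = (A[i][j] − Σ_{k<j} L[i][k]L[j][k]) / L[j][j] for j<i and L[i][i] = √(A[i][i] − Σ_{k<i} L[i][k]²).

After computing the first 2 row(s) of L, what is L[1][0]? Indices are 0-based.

L[1][0] = -3

Step 1: L[0][0] = √(9) = 3.
  L[1][0] = (-9) / L[0][0] = -3.
Step 2: L[1][1] = √(16) = 4.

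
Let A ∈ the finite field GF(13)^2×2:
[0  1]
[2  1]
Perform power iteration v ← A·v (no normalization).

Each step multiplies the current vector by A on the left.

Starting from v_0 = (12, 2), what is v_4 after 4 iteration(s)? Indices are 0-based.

v_0 = (12, 2).
v_1 = A·v_0 = (2, 0).
v_2 = A·v_1 = (0, 4).
v_3 = A·v_2 = (4, 4).
v_4 = A·v_3 = (4, 12).

v_4 = (4, 12)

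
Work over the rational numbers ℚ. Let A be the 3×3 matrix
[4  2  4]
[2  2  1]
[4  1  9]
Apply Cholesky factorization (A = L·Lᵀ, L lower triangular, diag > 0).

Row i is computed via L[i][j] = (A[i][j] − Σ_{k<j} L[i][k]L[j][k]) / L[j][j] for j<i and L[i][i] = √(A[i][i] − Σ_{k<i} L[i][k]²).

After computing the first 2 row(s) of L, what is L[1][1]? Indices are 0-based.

Step 1: L[0][0] = √(4) = 2.
  L[1][0] = (2) / L[0][0] = 1.
Step 2: L[1][1] = √(1) = 1.

L[1][1] = 1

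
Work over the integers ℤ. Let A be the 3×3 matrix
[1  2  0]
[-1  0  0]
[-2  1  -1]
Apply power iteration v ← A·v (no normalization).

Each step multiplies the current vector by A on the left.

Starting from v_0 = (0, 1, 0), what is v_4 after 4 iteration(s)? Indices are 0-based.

v_4 = (-6, 2, 3)

v_0 = (0, 1, 0).
v_1 = A·v_0 = (2, 0, 1).
v_2 = A·v_1 = (2, -2, -5).
v_3 = A·v_2 = (-2, -2, -1).
v_4 = A·v_3 = (-6, 2, 3).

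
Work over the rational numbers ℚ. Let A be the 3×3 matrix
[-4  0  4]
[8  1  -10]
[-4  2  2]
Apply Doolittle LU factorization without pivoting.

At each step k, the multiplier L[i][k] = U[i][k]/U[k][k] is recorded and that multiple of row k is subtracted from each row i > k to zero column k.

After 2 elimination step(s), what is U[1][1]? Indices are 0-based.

U[1][1] = 1

Step 1: pivot at (0,0) is -4.
  row1 ← row1 − (-2)·row0  ⇒  L[1][0]=-2, U row1=(0, 1, -2)
  row2 ← row2 − (1)·row0  ⇒  L[2][0]=1, U row2=(0, 2, -2)
Step 2: pivot at (1,1) is 1.
  row2 ← row2 − (2)·row1  ⇒  L[2][1]=2, U row2=(0, 0, 2)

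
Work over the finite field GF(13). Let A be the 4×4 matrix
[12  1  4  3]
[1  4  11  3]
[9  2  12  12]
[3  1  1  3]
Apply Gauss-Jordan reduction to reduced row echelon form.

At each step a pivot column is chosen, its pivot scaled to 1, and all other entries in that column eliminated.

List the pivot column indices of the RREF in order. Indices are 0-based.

step 1: normalize row 0 (÷12) = (1, 12, 9, 10)
  row 1: subtract 1×row0 = (0, 5, 2, 6)
  row 2: subtract 9×row0 = (0, 11, 9, 0)
  row 3: subtract 3×row0 = (0, 4, 0, 12)
step 2: normalize row 1 (÷5) = (0, 1, 3, 9)
  row 0: subtract 12×row1 = (1, 0, 12, 6)
  row 2: subtract 11×row1 = (0, 0, 2, 5)
  row 3: subtract 4×row1 = (0, 0, 1, 2)
step 3: normalize row 2 (÷2) = (0, 0, 1, 9)
  row 0: subtract 12×row2 = (1, 0, 0, 2)
  row 1: subtract 3×row2 = (0, 1, 0, 8)
  row 3: subtract 1×row2 = (0, 0, 0, 6)
step 4: normalize row 3 (÷6) = (0, 0, 0, 1)
  row 0: subtract 2×row3 = (1, 0, 0, 0)
  row 1: subtract 8×row3 = (0, 1, 0, 0)
  row 2: subtract 9×row3 = (0, 0, 1, 0)

pivot columns: 0, 1, 2, 3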